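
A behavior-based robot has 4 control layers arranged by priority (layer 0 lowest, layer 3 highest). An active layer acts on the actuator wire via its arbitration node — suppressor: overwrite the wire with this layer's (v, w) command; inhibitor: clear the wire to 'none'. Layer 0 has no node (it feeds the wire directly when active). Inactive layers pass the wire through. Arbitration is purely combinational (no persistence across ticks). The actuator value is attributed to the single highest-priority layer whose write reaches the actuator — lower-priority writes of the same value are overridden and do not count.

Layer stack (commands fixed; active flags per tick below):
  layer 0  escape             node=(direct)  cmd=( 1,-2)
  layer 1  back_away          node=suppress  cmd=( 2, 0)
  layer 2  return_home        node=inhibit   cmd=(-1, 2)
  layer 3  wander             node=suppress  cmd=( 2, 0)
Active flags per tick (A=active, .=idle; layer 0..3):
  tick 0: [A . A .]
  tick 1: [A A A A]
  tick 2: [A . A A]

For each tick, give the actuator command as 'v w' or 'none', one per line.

none
2 0
2 0

tick 0:
  layer 0 (escape) active — direct: (1, -2)
  layer 1 (back_away) idle — unchanged: (1, -2)
  layer 2 (return_home) active — inhibits: none
  layer 3 (wander) idle — unchanged: none
  → actuator none
tick 1:
  layer 0 (escape) active — direct: (1, -2)
  layer 1 (back_away) active — suppresses: (2, 0)
  layer 2 (return_home) active — inhibits: none
  layer 3 (wander) active — suppresses: (2, 0)
  → actuator (2, 0)
tick 2:
  layer 0 (escape) active — direct: (1, -2)
  layer 1 (back_away) idle — unchanged: (1, -2)
  layer 2 (return_home) active — inhibits: none
  layer 3 (wander) active — suppresses: (2, 0)
  → actuator (2, 0)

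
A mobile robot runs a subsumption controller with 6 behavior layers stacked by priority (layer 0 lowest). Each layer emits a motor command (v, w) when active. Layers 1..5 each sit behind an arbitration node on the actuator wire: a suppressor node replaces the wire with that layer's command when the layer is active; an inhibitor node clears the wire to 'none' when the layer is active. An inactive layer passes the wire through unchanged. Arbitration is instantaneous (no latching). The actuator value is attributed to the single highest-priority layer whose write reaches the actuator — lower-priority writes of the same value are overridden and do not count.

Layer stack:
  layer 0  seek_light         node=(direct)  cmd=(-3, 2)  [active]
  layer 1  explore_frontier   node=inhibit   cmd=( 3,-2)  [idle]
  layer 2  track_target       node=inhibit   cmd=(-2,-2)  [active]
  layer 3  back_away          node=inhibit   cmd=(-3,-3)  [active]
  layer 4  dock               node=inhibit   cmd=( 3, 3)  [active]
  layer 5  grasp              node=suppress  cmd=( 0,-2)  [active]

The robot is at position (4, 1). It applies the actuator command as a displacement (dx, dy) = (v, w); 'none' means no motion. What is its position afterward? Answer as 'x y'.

4 -1

[0] seek_light on; wire := (-3, 2)
[1] explore_frontier off; pass (-3, 2)
[2] track_target on (inhibit); wire := none
[3] back_away on (inhibit); wire := none
[4] dock on (inhibit); wire := none
[5] grasp on (suppress); wire := (0, -2)
output (0, -2)
position: (4, 1) + (0, -2) = (4, -1)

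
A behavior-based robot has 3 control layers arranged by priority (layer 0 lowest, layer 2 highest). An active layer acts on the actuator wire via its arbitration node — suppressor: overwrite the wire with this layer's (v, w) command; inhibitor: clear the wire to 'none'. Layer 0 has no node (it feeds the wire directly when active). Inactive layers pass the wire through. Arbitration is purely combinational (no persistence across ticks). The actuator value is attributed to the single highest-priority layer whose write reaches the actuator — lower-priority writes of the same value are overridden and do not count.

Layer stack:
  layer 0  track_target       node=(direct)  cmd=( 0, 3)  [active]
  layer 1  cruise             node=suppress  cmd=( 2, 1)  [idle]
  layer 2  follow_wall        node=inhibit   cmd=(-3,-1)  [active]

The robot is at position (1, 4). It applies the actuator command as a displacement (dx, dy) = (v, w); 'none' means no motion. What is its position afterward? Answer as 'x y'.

layer 0 (track_target) active — direct: (0, 3)
layer 1 (cruise) idle — unchanged: (0, 3)
layer 2 (follow_wall) active — inhibits: none
→ actuator none
position: (1, 4) + none = (1, 4)

1 4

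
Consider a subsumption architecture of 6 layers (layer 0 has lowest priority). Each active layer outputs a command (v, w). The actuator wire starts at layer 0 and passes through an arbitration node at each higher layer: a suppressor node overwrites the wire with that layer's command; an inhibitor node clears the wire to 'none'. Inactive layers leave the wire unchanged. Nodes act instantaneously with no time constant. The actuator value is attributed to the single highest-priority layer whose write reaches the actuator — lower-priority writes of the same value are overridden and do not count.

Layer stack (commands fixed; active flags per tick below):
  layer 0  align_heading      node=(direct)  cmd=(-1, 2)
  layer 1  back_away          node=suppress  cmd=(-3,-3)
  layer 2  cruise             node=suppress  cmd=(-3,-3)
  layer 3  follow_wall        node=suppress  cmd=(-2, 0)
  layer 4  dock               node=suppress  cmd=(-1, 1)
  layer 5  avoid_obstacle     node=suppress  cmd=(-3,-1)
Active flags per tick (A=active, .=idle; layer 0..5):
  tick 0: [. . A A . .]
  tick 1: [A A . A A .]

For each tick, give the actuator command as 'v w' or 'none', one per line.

tick 0:
  [0] align_heading off; wire := none
  [1] back_away off; pass none
  [2] cruise on (suppress); wire := (-3, -3)
  [3] follow_wall on (suppress); wire := (-2, 0)
  [4] dock off; pass (-2, 0)
  [5] avoid_obstacle off; pass (-2, 0)
  output (-2, 0)
tick 1:
  [0] align_heading on; wire := (-1, 2)
  [1] back_away on (suppress); wire := (-3, -3)
  [2] cruise off; pass (-3, -3)
  [3] follow_wall on (suppress); wire := (-2, 0)
  [4] dock on (suppress); wire := (-1, 1)
  [5] avoid_obstacle off; pass (-1, 1)
  output (-1, 1)

-2 0
-1 1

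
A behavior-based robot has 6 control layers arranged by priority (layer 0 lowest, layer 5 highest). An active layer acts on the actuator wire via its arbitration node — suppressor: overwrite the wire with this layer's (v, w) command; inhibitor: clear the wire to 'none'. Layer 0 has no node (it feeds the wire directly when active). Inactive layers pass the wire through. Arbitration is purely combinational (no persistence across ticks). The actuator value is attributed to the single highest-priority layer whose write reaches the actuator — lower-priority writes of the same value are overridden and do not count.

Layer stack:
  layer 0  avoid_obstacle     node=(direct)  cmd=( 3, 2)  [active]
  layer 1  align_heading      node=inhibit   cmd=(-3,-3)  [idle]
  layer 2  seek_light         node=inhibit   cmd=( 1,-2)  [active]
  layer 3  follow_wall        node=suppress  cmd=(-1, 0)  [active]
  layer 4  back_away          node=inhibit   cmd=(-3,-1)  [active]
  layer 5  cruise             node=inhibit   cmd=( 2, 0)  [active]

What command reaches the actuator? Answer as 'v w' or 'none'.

none

L0 avoid_obstacle: active, feeds wire = (3, 2)
L1 align_heading: idle → wire stays (3, 2)
L2 seek_light: active, inhibitor → wire = none
L3 follow_wall: active, suppressor → wire = (-1, 0)
L4 back_away: active, inhibitor → wire = none
L5 cruise: active, inhibitor → wire = none
actuator = none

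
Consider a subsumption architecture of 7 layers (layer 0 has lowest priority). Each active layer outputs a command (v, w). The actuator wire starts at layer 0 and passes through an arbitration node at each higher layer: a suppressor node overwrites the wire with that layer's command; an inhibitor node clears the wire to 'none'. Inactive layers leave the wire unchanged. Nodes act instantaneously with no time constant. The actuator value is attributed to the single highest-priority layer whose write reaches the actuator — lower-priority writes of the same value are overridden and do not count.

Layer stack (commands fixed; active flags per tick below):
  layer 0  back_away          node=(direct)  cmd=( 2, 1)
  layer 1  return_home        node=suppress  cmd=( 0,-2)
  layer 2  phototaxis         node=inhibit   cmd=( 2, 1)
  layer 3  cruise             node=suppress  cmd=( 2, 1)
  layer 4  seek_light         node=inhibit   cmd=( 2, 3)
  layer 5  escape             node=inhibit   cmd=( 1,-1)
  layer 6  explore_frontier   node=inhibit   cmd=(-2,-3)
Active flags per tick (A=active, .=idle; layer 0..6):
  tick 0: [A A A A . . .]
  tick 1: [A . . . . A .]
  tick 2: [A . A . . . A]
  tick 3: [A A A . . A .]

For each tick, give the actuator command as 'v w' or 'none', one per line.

tick 0:
  layer 0 (back_away) active — direct: (2, 1)
  layer 1 (return_home) active — suppresses: (0, -2)
  layer 2 (phototaxis) active — inhibits: none
  layer 3 (cruise) active — suppresses: (2, 1)
  layer 4 (seek_light) idle — unchanged: (2, 1)
  layer 5 (escape) idle — unchanged: (2, 1)
  layer 6 (explore_frontier) idle — unchanged: (2, 1)
  → actuator (2, 1)
tick 1:
  layer 0 (back_away) active — direct: (2, 1)
  layer 1 (return_home) idle — unchanged: (2, 1)
  layer 2 (phototaxis) idle — unchanged: (2, 1)
  layer 3 (cruise) idle — unchanged: (2, 1)
  layer 4 (seek_light) idle — unchanged: (2, 1)
  layer 5 (escape) active — inhibits: none
  layer 6 (explore_frontier) idle — unchanged: none
  → actuator none
tick 2:
  layer 0 (back_away) active — direct: (2, 1)
  layer 1 (return_home) idle — unchanged: (2, 1)
  layer 2 (phototaxis) active — inhibits: none
  layer 3 (cruise) idle — unchanged: none
  layer 4 (seek_light) idle — unchanged: none
  layer 5 (escape) idle — unchanged: none
  layer 6 (explore_frontier) active — inhibits: none
  → actuator none
tick 3:
  layer 0 (back_away) active — direct: (2, 1)
  layer 1 (return_home) active — suppresses: (0, -2)
  layer 2 (phototaxis) active — inhibits: none
  layer 3 (cruise) idle — unchanged: none
  layer 4 (seek_light) idle — unchanged: none
  layer 5 (escape) active — inhibits: none
  layer 6 (explore_frontier) idle — unchanged: none
  → actuator none

2 1
none
none
none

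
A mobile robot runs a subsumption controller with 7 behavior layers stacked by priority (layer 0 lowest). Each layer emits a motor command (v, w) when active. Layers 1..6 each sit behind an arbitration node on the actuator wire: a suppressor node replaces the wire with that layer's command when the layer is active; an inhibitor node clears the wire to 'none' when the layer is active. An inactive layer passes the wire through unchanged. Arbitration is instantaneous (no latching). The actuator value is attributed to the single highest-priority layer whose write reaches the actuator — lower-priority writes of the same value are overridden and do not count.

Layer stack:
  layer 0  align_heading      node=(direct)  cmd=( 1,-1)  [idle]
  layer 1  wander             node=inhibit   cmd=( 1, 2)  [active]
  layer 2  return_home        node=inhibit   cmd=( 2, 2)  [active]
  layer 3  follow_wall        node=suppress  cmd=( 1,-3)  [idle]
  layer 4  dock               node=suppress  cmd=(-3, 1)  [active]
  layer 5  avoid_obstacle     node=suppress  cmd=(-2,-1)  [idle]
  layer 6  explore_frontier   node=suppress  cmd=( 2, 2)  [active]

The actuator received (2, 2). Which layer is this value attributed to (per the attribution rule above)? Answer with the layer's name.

[0] align_heading off; wire := none
[1] wander on (inhibit); wire := none
[2] return_home on (inhibit); wire := none
[3] follow_wall off; pass none
[4] dock on (suppress); wire := (-3, 1)
[5] avoid_obstacle off; pass (-3, 1)
[6] explore_frontier on (suppress); wire := (2, 2)
output (2, 2)
last writer: layer 6 = explore_frontier

explore_frontier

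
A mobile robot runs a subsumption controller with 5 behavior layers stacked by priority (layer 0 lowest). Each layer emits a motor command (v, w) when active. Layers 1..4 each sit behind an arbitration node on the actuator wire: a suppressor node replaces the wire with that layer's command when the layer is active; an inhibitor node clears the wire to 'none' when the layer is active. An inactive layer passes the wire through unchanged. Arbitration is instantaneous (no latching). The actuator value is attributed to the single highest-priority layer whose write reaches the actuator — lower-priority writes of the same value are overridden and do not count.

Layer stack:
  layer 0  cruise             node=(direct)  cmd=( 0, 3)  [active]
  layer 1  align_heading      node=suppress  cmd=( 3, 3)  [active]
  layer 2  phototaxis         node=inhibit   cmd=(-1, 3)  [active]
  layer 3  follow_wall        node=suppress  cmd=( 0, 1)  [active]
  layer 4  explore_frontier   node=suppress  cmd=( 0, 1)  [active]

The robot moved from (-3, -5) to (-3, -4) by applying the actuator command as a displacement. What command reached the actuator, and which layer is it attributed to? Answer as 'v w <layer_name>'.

0 1 explore_frontier

displacement = (-3, -4) − (-3, -5) = (0, 1)
[0] cruise on; wire := (0, 3)
[1] align_heading on (suppress); wire := (3, 3)
[2] phototaxis on (inhibit); wire := none
[3] follow_wall on (suppress); wire := (0, 1)
[4] explore_frontier on (suppress); wire := (0, 1)
output (0, 1) — from layer 4 (explore_frontier)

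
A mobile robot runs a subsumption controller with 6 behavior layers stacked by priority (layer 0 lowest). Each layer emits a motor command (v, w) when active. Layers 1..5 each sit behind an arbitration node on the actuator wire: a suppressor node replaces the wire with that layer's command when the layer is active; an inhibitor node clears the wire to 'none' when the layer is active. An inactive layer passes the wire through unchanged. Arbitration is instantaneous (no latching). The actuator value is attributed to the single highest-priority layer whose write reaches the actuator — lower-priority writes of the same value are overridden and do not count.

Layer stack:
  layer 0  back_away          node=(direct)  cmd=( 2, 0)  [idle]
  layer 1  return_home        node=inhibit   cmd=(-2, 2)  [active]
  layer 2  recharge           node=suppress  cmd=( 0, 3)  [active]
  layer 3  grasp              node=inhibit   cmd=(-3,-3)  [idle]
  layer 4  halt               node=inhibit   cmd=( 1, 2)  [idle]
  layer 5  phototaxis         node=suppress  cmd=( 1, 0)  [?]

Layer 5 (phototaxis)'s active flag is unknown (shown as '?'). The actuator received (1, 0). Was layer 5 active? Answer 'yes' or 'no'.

If layer 5 is active=yes:
  actuator would be (1, 0)
If layer 5 is active=no:
  actuator would be (0, 3)
Observed (1, 0), so layer 5 was active.

yes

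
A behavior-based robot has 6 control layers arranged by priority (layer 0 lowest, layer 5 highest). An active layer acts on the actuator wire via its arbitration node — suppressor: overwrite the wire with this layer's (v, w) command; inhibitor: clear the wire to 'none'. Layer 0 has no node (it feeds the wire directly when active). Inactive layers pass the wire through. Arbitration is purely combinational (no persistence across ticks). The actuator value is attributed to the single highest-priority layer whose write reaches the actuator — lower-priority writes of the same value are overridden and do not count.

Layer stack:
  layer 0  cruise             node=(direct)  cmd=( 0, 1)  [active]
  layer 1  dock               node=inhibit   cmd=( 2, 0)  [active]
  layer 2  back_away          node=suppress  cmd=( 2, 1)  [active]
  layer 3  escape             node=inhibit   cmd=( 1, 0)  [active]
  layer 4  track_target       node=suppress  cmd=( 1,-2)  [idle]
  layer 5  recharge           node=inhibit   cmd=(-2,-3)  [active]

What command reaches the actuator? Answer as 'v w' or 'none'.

layer 0 (cruise) active — direct: (0, 1)
layer 1 (dock) active — inhibits: none
layer 2 (back_away) active — suppresses: (2, 1)
layer 3 (escape) active — inhibits: none
layer 4 (track_target) idle — unchanged: none
layer 5 (recharge) active — inhibits: none
→ actuator none

none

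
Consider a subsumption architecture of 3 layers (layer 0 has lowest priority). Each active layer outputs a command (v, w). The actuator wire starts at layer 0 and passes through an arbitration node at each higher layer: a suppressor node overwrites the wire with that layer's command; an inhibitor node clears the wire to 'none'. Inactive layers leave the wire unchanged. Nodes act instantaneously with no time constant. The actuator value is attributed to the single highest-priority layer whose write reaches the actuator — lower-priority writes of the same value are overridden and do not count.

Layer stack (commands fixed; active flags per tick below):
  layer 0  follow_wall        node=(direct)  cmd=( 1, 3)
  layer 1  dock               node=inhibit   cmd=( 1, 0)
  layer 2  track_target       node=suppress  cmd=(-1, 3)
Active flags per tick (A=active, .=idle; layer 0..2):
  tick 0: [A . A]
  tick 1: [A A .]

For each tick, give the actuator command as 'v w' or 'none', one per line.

tick 0:
  layer 0 (follow_wall) active — direct: (1, 3)
  layer 1 (dock) idle — unchanged: (1, 3)
  layer 2 (track_target) active — suppresses: (-1, 3)
  → actuator (-1, 3)
tick 1:
  layer 0 (follow_wall) active — direct: (1, 3)
  layer 1 (dock) active — inhibits: none
  layer 2 (track_target) idle — unchanged: none
  → actuator none

-1 3
none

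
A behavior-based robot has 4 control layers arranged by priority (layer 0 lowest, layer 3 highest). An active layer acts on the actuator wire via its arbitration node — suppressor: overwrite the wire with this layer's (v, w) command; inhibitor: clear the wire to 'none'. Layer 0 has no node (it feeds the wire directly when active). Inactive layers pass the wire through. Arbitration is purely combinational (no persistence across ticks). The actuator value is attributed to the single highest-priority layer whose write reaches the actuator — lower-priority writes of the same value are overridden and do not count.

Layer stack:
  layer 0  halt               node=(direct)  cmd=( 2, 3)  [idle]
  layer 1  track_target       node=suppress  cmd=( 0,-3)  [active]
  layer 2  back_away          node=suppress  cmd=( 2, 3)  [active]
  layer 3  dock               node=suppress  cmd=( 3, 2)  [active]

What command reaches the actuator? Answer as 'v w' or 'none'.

3 2

[0] halt off; wire := none
[1] track_target on (suppress); wire := (0, -3)
[2] back_away on (suppress); wire := (2, 3)
[3] dock on (suppress); wire := (3, 2)
output (3, 2)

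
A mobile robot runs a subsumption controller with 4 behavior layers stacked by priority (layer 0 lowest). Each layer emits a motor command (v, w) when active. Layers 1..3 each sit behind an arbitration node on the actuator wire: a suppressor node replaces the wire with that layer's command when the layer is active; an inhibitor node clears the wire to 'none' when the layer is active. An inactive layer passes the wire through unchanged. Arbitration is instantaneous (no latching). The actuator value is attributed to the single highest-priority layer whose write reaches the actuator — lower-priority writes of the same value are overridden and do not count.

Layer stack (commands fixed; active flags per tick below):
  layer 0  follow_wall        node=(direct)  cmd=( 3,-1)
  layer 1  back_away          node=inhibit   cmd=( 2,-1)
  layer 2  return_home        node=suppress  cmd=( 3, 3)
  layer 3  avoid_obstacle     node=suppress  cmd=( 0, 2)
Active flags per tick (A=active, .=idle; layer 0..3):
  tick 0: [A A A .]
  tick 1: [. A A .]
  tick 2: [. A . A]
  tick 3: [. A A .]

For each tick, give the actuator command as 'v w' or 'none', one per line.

tick 0:
  [0] follow_wall on; wire := (3, -1)
  [1] back_away on (inhibit); wire := none
  [2] return_home on (suppress); wire := (3, 3)
  [3] avoid_obstacle off; pass (3, 3)
  output (3, 3)
tick 1:
  [0] follow_wall off; wire := none
  [1] back_away on (inhibit); wire := none
  [2] return_home on (suppress); wire := (3, 3)
  [3] avoid_obstacle off; pass (3, 3)
  output (3, 3)
tick 2:
  [0] follow_wall off; wire := none
  [1] back_away on (inhibit); wire := none
  [2] return_home off; pass none
  [3] avoid_obstacle on (suppress); wire := (0, 2)
  output (0, 2)
tick 3:
  [0] follow_wall off; wire := none
  [1] back_away on (inhibit); wire := none
  [2] return_home on (suppress); wire := (3, 3)
  [3] avoid_obstacle off; pass (3, 3)
  output (3, 3)

3 3
3 3
0 2
3 3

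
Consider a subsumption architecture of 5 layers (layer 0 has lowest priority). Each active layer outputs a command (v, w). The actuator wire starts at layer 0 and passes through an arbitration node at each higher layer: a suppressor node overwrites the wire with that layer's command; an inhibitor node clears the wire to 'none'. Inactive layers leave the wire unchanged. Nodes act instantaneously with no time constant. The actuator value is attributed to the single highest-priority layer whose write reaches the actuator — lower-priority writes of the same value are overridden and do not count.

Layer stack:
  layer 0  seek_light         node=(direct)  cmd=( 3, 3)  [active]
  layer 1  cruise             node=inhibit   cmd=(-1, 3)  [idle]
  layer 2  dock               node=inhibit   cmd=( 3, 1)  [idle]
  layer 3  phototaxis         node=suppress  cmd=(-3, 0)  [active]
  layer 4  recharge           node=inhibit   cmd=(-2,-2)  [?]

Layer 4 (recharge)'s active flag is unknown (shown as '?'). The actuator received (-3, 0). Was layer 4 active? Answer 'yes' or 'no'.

no

If layer 4 is active=yes:
  actuator would be none
If layer 4 is active=no:
  actuator would be (-3, 0)
Observed (-3, 0), so layer 4 was idle.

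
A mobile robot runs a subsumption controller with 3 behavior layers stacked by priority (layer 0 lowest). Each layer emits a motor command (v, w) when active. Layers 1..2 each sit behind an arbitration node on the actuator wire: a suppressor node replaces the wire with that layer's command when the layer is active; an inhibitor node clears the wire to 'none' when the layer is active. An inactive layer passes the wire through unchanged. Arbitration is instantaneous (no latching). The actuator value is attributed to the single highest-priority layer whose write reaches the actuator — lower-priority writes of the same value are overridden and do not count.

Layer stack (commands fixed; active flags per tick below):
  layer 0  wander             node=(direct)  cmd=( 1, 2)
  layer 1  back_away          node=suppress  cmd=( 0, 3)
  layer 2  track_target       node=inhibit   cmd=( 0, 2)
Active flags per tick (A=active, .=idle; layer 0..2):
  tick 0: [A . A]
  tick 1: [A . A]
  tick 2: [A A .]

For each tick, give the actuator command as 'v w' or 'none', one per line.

none
none
0 3

tick 0:
  layer 0 (wander) active — direct: (1, 2)
  layer 1 (back_away) idle — unchanged: (1, 2)
  layer 2 (track_target) active — inhibits: none
  → actuator none
tick 1:
  layer 0 (wander) active — direct: (1, 2)
  layer 1 (back_away) idle — unchanged: (1, 2)
  layer 2 (track_target) active — inhibits: none
  → actuator none
tick 2:
  layer 0 (wander) active — direct: (1, 2)
  layer 1 (back_away) active — suppresses: (0, 3)
  layer 2 (track_target) idle — unchanged: (0, 3)
  → actuator (0, 3)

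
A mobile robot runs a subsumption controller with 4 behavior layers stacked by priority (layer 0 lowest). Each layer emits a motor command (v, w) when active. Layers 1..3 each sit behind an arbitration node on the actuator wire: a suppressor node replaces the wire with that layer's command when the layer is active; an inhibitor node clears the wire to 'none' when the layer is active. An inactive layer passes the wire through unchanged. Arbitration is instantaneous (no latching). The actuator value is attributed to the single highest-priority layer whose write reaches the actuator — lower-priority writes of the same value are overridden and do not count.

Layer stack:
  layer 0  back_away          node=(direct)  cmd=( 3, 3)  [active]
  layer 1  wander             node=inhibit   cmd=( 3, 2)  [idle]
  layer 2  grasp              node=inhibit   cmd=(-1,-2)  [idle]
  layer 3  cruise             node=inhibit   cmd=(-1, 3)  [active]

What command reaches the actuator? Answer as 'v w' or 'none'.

layer 0 (back_away) active — direct: (3, 3)
layer 1 (wander) idle — unchanged: (3, 3)
layer 2 (grasp) idle — unchanged: (3, 3)
layer 3 (cruise) active — inhibits: none
→ actuator none

none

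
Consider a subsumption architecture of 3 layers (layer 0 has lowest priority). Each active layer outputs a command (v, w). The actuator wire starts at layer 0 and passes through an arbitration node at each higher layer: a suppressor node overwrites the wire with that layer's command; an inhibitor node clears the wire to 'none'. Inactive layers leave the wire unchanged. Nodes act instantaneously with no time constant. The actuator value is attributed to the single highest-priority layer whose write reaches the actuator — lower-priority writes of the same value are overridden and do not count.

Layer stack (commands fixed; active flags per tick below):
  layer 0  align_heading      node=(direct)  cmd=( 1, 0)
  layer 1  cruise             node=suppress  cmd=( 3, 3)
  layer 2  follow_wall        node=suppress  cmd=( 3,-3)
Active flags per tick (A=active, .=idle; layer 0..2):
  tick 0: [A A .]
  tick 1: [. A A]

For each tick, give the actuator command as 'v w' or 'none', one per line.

tick 0:
  [0] align_heading on; wire := (1, 0)
  [1] cruise on (suppress); wire := (3, 3)
  [2] follow_wall off; pass (3, 3)
  output (3, 3)
tick 1:
  [0] align_heading off; wire := none
  [1] cruise on (suppress); wire := (3, 3)
  [2] follow_wall on (suppress); wire := (3, -3)
  output (3, -3)

3 3
3 -3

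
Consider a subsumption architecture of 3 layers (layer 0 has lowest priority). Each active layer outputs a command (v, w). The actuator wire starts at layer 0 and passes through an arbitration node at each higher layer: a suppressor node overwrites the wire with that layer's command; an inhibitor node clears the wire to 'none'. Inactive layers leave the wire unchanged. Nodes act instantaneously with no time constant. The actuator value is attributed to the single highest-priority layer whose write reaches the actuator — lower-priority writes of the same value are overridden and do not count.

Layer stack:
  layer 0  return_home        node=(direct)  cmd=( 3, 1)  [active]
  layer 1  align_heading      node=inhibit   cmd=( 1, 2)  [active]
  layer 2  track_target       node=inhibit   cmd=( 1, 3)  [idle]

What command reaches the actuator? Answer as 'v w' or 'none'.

none

layer 0 (return_home) active — direct: (3, 1)
layer 1 (align_heading) active — inhibits: none
layer 2 (track_target) idle — unchanged: none
→ actuator none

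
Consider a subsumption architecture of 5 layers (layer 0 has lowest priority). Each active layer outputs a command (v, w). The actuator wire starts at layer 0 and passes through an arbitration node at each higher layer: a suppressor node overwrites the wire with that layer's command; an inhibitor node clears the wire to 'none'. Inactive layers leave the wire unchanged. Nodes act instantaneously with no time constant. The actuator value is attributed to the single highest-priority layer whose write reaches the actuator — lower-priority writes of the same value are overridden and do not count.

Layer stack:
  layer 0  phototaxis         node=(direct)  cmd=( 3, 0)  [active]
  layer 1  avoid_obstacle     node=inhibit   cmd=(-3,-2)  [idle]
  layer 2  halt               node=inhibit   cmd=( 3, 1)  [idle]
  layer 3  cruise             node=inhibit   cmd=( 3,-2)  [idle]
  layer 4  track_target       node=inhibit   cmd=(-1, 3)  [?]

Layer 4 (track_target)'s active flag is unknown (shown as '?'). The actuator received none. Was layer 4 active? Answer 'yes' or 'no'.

If layer 4 is active=yes:
  actuator would be none
If layer 4 is active=no:
  actuator would be (3, 0)
Observed none, so layer 4 was active.

yes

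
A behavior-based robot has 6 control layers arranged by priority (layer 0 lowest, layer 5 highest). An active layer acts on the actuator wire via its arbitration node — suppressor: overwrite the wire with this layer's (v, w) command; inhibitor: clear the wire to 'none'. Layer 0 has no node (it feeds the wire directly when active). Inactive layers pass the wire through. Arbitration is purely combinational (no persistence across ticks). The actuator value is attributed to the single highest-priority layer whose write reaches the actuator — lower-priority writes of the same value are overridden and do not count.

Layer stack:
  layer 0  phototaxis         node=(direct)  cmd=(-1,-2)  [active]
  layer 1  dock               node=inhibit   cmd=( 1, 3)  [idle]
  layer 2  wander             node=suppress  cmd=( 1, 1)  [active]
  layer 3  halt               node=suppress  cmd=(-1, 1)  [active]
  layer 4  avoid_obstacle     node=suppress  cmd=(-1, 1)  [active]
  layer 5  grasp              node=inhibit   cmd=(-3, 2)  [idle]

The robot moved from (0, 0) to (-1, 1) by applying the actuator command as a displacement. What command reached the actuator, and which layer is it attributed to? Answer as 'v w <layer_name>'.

displacement = (-1, 1) − (0, 0) = (-1, 1)
[0] phototaxis on; wire := (-1, -2)
[1] dock off; pass (-1, -2)
[2] wander on (suppress); wire := (1, 1)
[3] halt on (suppress); wire := (-1, 1)
[4] avoid_obstacle on (suppress); wire := (-1, 1)
[5] grasp off; pass (-1, 1)
output (-1, 1) — from layer 4 (avoid_obstacle)

-1 1 avoid_obstacle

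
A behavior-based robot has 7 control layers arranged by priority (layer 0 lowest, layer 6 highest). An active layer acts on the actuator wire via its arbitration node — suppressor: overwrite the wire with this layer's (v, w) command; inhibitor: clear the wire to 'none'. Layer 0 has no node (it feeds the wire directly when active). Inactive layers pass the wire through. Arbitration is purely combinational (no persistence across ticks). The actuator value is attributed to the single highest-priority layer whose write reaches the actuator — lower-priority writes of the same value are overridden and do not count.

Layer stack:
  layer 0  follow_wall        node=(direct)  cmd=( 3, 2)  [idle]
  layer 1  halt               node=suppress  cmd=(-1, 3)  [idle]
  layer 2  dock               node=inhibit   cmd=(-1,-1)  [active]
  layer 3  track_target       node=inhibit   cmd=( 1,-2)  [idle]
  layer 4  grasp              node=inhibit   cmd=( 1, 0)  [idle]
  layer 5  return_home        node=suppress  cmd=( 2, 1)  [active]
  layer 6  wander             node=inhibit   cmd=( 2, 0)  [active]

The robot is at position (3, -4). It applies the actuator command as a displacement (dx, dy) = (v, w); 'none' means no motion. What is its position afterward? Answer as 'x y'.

3 -4

[0] follow_wall off; wire := none
[1] halt off; pass none
[2] dock on (inhibit); wire := none
[3] track_target off; pass none
[4] grasp off; pass none
[5] return_home on (suppress); wire := (2, 1)
[6] wander on (inhibit); wire := none
output none
position: (3, -4) + none = (3, -4)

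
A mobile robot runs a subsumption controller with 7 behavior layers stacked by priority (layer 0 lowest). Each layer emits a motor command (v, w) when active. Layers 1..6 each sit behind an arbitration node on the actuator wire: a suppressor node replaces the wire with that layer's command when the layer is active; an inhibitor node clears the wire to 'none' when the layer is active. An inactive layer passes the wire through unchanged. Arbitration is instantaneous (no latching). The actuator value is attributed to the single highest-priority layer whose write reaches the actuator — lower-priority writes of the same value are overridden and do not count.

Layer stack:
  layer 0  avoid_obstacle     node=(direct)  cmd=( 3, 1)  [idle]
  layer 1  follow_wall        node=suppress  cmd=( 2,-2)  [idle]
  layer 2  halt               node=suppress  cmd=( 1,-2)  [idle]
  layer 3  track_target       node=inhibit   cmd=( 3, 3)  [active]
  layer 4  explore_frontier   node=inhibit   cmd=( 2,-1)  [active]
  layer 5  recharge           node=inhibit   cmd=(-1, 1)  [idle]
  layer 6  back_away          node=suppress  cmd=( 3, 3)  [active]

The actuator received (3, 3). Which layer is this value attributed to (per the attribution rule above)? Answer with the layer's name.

L0 avoid_obstacle: idle → wire = none
L1 follow_wall: idle → wire stays none
L2 halt: idle → wire stays none
L3 track_target: active, inhibitor → wire = none
L4 explore_frontier: active, inhibitor → wire = none
L5 recharge: idle → wire stays none
L6 back_away: active, suppressor → wire = (3, 3)
actuator = (3, 3)
last writer: layer 6 = back_away

back_away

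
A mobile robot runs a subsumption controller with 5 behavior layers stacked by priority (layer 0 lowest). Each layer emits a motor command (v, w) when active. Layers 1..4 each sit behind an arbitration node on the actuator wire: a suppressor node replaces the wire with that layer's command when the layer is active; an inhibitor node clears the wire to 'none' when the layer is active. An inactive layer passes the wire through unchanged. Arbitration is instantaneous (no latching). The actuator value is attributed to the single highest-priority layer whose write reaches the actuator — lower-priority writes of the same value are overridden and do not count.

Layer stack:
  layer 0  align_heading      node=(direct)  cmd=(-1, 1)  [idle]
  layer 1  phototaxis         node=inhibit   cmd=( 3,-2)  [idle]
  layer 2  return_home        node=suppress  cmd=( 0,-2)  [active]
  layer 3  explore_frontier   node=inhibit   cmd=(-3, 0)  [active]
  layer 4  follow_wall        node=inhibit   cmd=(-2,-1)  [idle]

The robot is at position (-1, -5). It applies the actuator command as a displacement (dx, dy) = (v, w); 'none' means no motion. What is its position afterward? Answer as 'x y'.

-1 -5

[0] align_heading off; wire := none
[1] phototaxis off; pass none
[2] return_home on (suppress); wire := (0, -2)
[3] explore_frontier on (inhibit); wire := none
[4] follow_wall off; pass none
output none
position: (-1, -5) + none = (-1, -5)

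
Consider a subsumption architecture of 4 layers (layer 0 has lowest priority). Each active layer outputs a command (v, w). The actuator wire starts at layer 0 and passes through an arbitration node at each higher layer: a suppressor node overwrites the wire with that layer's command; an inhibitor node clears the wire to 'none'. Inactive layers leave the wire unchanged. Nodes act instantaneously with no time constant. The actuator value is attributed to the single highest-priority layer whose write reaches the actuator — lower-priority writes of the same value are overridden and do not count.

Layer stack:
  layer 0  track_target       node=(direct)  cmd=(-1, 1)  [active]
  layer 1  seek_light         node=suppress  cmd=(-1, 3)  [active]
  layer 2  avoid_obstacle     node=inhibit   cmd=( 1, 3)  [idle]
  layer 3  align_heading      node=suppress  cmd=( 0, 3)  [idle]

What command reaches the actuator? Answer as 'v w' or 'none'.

L0 track_target: active, feeds wire = (-1, 1)
L1 seek_light: active, suppressor → wire = (-1, 3)
L2 avoid_obstacle: idle → wire stays (-1, 3)
L3 align_heading: idle → wire stays (-1, 3)
actuator = (-1, 3)

-1 3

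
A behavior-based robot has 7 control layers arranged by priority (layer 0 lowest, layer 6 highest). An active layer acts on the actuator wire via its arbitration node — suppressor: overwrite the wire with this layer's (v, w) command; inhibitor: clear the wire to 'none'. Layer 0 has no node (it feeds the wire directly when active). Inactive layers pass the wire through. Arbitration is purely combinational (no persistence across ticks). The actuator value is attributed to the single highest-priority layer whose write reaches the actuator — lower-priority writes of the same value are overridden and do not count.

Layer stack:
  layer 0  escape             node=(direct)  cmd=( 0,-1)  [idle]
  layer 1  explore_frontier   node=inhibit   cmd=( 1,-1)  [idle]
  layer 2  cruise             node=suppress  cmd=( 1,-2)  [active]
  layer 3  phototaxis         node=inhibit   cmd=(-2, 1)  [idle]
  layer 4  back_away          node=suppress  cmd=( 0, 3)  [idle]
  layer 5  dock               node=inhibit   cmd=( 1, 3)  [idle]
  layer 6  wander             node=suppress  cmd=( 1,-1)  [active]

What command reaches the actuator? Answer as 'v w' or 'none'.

1 -1

L0 escape: idle → wire = none
L1 explore_frontier: idle → wire stays none
L2 cruise: active, suppressor → wire = (1, -2)
L3 phototaxis: idle → wire stays (1, -2)
L4 back_away: idle → wire stays (1, -2)
L5 dock: idle → wire stays (1, -2)
L6 wander: active, suppressor → wire = (1, -1)
actuator = (1, -1)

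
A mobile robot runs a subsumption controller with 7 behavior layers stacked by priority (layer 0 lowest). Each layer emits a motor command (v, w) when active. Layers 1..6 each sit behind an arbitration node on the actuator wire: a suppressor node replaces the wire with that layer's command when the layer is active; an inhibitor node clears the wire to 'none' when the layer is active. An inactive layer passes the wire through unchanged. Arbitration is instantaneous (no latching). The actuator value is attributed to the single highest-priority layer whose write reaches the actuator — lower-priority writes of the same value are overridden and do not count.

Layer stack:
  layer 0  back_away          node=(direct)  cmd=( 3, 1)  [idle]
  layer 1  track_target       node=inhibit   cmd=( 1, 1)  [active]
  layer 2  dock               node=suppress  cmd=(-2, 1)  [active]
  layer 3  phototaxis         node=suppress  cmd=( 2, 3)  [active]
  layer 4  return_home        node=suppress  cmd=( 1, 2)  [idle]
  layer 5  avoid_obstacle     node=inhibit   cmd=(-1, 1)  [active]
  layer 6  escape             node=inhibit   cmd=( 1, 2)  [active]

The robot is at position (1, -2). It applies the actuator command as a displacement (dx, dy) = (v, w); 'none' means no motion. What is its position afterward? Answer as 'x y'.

[0] back_away off; wire := none
[1] track_target on (inhibit); wire := none
[2] dock on (suppress); wire := (-2, 1)
[3] phototaxis on (suppress); wire := (2, 3)
[4] return_home off; pass (2, 3)
[5] avoid_obstacle on (inhibit); wire := none
[6] escape on (inhibit); wire := none
output none
position: (1, -2) + none = (1, -2)

1 -2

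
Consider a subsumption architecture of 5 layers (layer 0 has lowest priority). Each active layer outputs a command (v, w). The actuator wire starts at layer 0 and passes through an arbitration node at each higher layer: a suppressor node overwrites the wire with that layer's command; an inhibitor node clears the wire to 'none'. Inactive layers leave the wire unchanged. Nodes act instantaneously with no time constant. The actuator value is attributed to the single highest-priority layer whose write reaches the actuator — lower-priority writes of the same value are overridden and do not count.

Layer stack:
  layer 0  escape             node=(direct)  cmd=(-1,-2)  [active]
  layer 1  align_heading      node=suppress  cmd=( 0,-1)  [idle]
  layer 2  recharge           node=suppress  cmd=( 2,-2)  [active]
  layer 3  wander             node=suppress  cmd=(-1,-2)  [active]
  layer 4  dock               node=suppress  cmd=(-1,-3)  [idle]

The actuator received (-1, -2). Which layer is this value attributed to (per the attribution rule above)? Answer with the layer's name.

layer 0 (escape) active — direct: (-1, -2)
layer 1 (align_heading) idle — unchanged: (-1, -2)
layer 2 (recharge) active — suppresses: (2, -2)
layer 3 (wander) active — suppresses: (-1, -2)
layer 4 (dock) idle — unchanged: (-1, -2)
→ actuator (-1, -2)
last writer: layer 3 = wander

wander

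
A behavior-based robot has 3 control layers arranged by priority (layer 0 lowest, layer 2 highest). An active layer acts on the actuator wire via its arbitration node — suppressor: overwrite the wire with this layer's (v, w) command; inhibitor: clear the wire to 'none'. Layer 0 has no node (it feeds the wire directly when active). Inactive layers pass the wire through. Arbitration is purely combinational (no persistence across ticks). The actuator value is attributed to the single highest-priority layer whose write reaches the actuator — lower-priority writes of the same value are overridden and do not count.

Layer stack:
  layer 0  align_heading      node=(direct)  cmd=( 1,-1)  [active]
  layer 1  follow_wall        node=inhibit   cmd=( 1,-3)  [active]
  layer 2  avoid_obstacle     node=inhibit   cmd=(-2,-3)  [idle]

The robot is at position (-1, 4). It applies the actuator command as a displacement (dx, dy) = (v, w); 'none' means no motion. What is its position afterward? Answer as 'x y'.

-1 4

layer 0 (align_heading) active — direct: (1, -1)
layer 1 (follow_wall) active — inhibits: none
layer 2 (avoid_obstacle) idle — unchanged: none
→ actuator none
position: (-1, 4) + none = (-1, 4)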